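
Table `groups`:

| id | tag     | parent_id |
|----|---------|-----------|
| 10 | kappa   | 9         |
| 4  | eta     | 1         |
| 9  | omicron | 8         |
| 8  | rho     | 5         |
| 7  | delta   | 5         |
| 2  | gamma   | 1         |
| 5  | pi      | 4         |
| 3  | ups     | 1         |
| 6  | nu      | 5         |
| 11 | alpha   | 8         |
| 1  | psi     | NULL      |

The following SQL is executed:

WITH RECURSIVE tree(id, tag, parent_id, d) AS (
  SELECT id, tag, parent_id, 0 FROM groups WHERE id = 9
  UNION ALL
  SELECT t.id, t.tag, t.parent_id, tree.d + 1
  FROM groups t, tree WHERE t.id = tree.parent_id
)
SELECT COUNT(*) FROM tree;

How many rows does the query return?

5

Base: id=9 (omicron), parent_id=8, d 0.
Iteration 1: join on id=8 -> rho (id 8, parent_id=5, d 1).
Iteration 2: join on id=5 -> pi (id 5, parent_id=4, d 2).
Iteration 3: join on id=4 -> eta (id 4, parent_id=1, d 3).
Iteration 4: join on id=1 -> psi (id 1, parent_id=NULL, d 4).
Iteration 5: parent_id is NULL; no match; recursion stops.
Total rows emitted: 5.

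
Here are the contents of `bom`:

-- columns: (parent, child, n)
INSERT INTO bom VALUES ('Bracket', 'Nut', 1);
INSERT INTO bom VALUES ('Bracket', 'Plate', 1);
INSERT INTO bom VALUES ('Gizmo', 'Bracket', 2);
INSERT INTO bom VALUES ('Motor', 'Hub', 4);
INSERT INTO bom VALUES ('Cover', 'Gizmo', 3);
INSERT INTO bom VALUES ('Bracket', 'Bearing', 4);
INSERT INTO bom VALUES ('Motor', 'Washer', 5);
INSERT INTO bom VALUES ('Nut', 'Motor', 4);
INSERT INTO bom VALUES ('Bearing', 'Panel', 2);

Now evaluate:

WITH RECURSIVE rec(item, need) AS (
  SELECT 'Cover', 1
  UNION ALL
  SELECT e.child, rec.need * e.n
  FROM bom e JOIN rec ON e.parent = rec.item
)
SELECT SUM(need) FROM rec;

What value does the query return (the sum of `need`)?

334

Base: (Cover, need=1).
Iteration 1: components of {Cover} -> Gizmo = 1*3 = 3.
Iteration 2: components of {Gizmo} -> Bracket = 3*2 = 6.
Iteration 3: components of {Bracket} -> Bearing = 6*4 = 24, Nut = 6*1 = 6, Plate = 6*1 = 6.
Iteration 4: components of {Bearing,Nut,Plate} -> Motor = 6*4 = 24, Panel = 24*2 = 48.
Iteration 5: components of {Motor,Panel} -> Hub = 24*4 = 96, Washer = 24*5 = 120.
Iteration 6: no further components; recursion stops.
SUM(need) = 1 + 3 + 6 + 24 + 6 + 6 + 48 + 24 + 96 + 120 = 334.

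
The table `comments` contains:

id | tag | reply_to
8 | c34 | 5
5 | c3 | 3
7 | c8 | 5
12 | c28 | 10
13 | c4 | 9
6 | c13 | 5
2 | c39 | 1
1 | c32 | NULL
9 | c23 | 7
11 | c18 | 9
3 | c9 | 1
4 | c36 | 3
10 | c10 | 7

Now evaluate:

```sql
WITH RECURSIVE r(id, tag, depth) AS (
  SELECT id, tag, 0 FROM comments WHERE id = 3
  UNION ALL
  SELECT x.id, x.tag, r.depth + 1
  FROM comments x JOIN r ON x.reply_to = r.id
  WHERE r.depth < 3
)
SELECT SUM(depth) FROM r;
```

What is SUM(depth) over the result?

Base: id=3 (c9) at depth 0.
Iteration 1: rows with reply_to in {3} -> c36 (id 4, depth 1), c3 (id 5, depth 1).
Iteration 2: rows with reply_to in {4,5} -> c13 (id 6, depth 2), c8 (id 7, depth 2), c34 (id 8, depth 2).
Iteration 3: rows with reply_to in {6,7,8} -> c23 (id 9, depth 3), c10 (id 10, depth 3).
Iteration 4: depth < 3 fails for all current rows; recursion stops.
SUM(depth) = 0 + 1 + 1 + 2 + 2 + 2 + 3 + 3 = 14.

14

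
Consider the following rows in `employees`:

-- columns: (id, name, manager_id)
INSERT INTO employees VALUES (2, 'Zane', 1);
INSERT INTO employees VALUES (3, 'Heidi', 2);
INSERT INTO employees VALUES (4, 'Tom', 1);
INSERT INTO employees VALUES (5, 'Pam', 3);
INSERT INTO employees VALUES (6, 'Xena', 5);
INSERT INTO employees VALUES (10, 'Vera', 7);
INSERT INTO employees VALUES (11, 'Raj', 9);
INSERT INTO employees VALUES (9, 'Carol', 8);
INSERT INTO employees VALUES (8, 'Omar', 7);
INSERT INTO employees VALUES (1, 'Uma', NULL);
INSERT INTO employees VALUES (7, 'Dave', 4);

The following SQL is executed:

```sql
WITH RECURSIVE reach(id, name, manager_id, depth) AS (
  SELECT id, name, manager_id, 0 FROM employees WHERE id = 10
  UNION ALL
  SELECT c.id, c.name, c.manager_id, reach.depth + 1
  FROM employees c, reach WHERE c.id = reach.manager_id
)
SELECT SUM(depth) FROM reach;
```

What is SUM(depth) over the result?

Base: id=10 (Vera), manager_id=7, depth 0.
Iteration 1: join on id=7 -> Dave (id 7, manager_id=4, depth 1).
Iteration 2: join on id=4 -> Tom (id 4, manager_id=1, depth 2).
Iteration 3: join on id=1 -> Uma (id 1, manager_id=NULL, depth 3).
Iteration 4: manager_id is NULL; no match; recursion stops.
SUM(depth) = 0 + 1 + 2 + 3 = 6.

6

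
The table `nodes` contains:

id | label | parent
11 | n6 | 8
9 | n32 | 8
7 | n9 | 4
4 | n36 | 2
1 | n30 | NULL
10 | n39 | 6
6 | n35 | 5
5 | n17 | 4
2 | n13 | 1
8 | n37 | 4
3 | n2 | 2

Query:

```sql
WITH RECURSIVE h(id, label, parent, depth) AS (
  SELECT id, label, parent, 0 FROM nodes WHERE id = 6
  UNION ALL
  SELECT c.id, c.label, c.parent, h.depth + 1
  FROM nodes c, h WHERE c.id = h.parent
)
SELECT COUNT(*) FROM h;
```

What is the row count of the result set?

5

Base: id=6 (n35), parent=5, depth 0.
Iteration 1: join on id=5 -> n17 (id 5, parent=4, depth 1).
Iteration 2: join on id=4 -> n36 (id 4, parent=2, depth 2).
Iteration 3: join on id=2 -> n13 (id 2, parent=1, depth 3).
Iteration 4: join on id=1 -> n30 (id 1, parent=NULL, depth 4).
Iteration 5: parent is NULL; no match; recursion stops.
Total rows emitted: 5.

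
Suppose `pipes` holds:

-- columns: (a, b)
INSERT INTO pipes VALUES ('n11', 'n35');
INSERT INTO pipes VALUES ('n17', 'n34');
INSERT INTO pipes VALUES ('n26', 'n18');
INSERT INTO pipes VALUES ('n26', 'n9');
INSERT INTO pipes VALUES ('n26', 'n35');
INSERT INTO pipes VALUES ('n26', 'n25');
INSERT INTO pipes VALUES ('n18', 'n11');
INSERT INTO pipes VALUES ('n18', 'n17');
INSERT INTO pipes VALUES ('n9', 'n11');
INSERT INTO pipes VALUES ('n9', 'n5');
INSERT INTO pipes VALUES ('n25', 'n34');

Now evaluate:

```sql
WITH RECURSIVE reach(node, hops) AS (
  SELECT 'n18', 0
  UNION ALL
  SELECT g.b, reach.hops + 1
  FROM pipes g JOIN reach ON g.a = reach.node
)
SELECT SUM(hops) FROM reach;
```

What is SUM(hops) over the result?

Base: (n18, hops=0).
Iteration 1: edges from {n18} -> (n11, hops=1), (n17, hops=1).
Iteration 2: edges from {n11,n17} -> (n34, hops=2), (n35, hops=2).
Iteration 3: no outgoing edges from {n34,n35}; recursion stops.
SUM(hops) = 0 + 1 + 1 + 2 + 2 = 6.

6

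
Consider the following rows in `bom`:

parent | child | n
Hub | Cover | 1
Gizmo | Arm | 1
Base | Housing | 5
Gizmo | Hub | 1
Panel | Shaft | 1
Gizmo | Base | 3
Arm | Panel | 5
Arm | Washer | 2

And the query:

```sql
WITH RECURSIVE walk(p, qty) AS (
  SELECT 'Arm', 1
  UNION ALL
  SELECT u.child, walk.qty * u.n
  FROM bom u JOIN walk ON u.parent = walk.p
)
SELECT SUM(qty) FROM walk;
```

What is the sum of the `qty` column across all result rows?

Base: (Arm, qty=1).
Iteration 1: components of {Arm} -> Panel = 1*5 = 5, Washer = 1*2 = 2.
Iteration 2: components of {Panel,Washer} -> Shaft = 5*1 = 5.
Iteration 3: no further components; recursion stops.
SUM(qty) = 1 + 5 + 2 + 5 = 13.

13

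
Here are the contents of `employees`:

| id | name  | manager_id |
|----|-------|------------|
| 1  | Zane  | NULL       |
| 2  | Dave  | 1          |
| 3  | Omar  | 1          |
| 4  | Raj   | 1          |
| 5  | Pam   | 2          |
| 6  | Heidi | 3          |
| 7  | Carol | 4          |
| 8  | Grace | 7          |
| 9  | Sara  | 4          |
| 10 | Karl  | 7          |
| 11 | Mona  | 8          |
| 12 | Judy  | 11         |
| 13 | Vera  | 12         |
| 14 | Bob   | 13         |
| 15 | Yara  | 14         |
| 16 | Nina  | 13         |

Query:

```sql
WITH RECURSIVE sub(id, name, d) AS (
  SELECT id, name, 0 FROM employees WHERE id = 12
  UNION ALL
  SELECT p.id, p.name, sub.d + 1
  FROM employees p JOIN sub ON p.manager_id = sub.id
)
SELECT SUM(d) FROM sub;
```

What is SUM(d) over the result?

Base: id=12 (Judy) at d 0.
Iteration 1: rows with manager_id in {12} -> Vera (id 13, d 1).
Iteration 2: rows with manager_id in {13} -> Bob (id 14, d 2), Nina (id 16, d 2).
Iteration 3: rows with manager_id in {14,16} -> Yara (id 15, d 3).
Iteration 4: no rows with manager_id in {15}; recursion stops.
SUM(d) = 0 + 1 + 2 + 2 + 3 = 8.

8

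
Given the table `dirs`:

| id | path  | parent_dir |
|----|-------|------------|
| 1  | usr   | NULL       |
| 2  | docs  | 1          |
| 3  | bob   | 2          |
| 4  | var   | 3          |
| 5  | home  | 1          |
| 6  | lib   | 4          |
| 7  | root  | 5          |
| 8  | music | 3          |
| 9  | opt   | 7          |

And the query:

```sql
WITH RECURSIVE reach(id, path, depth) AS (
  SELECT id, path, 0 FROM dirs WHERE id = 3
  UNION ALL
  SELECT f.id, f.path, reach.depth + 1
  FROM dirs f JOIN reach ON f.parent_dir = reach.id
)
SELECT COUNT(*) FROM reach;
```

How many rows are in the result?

4

Base: id=3 (bob) at depth 0.
Iteration 1: rows with parent_dir in {3} -> var (id 4, depth 1), music (id 8, depth 1).
Iteration 2: rows with parent_dir in {4,8} -> lib (id 6, depth 2).
Iteration 3: no rows with parent_dir in {6}; recursion stops.
Total rows emitted: 4.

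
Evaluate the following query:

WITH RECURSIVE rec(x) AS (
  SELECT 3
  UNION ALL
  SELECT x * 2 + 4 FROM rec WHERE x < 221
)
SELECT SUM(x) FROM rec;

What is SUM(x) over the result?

861

Base: x=3.
Iteration 1: 3 < 221 holds -> x = 3 * 2 + 4 = 10.
Iteration 2: 10 < 221 holds -> x = 10 * 2 + 4 = 24.
Iteration 3: 24 < 221 holds -> x = 24 * 2 + 4 = 52.
Iteration 4: 52 < 221 holds -> x = 52 * 2 + 4 = 108.
Iteration 5: 108 < 221 holds -> x = 108 * 2 + 4 = 220.
Iteration 6: 220 < 221 holds -> x = 220 * 2 + 4 = 444.
Iteration 7: 444 < 221 fails; recursion stops.
SUM(x) = 3 + 10 + 24 + 52 + 108 + 220 + 444 = 861.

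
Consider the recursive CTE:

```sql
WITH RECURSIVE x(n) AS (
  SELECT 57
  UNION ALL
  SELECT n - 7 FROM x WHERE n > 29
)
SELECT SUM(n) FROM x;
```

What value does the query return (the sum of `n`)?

Base: n=57.
Iteration 1: 57 > 29 holds -> n = 57 - 7 = 50.
Iteration 2: 50 > 29 holds -> n = 50 - 7 = 43.
Iteration 3: 43 > 29 holds -> n = 43 - 7 = 36.
Iteration 4: 36 > 29 holds -> n = 36 - 7 = 29.
Iteration 5: 29 > 29 fails; recursion stops.
SUM(n) = 57 + 50 + 43 + 36 + 29 = 215.

215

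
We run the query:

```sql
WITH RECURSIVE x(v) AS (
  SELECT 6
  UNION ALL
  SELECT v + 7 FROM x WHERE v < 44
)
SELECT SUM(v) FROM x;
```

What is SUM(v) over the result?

189

Base: v=6.
Iteration 1: 6 < 44 holds -> v = 6 + 7 = 13.
Iteration 2: 13 < 44 holds -> v = 13 + 7 = 20.
Iteration 3: 20 < 44 holds -> v = 20 + 7 = 27.
Iteration 4: 27 < 44 holds -> v = 27 + 7 = 34.
Iteration 5: 34 < 44 holds -> v = 34 + 7 = 41.
Iteration 6: 41 < 44 holds -> v = 41 + 7 = 48.
Iteration 7: 48 < 44 fails; recursion stops.
SUM(v) = 6 + 13 + 20 + 27 + 34 + 41 + 48 = 189.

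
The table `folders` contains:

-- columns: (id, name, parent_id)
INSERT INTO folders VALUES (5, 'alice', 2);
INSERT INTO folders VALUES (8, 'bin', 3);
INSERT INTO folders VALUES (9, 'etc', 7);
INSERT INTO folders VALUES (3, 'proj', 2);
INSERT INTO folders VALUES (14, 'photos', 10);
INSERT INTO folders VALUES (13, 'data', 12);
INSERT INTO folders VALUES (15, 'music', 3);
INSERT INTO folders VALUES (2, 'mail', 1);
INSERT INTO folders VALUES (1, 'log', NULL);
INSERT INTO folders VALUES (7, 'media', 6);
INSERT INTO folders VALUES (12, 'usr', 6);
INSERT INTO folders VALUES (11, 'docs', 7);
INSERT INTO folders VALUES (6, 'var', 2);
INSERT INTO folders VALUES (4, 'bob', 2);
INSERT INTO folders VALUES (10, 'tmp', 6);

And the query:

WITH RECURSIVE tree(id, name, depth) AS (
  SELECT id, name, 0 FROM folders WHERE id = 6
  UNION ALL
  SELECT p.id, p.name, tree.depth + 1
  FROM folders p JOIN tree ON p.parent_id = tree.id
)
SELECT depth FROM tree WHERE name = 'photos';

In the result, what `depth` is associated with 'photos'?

2

Base: id=6 (var) at depth 0.
Iteration 1: rows with parent_id in {6} -> media (id 7, depth 1), tmp (id 10, depth 1), usr (id 12, depth 1).
Iteration 2: rows with parent_id in {7,10,12} -> etc (id 9, depth 2), docs (id 11, depth 2), data (id 13, depth 2), photos (id 14, depth 2).
Iteration 3: no rows with parent_id in {9,11,13,14}; recursion stops.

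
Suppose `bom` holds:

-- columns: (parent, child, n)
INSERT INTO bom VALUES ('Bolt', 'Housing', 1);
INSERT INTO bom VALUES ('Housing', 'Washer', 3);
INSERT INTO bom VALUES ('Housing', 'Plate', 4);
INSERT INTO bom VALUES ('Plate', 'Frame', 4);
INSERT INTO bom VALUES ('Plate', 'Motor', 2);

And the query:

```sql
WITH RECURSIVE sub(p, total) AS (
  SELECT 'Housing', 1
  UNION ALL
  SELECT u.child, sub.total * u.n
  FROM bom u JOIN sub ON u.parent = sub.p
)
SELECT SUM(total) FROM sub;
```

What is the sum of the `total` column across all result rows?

Base: (Housing, total=1).
Iteration 1: components of {Housing} -> Plate = 1*4 = 4, Washer = 1*3 = 3.
Iteration 2: components of {Plate,Washer} -> Frame = 4*4 = 16, Motor = 4*2 = 8.
Iteration 3: no further components; recursion stops.
SUM(total) = 1 + 3 + 4 + 16 + 8 = 32.

32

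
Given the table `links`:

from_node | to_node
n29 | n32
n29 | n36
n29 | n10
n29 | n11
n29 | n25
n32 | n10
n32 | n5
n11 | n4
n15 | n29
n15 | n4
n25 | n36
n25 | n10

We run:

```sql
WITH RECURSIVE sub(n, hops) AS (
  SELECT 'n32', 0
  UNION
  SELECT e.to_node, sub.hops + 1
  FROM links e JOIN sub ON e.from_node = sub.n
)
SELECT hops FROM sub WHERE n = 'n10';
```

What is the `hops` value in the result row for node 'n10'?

1

Base: (n32, hops=0).
Iteration 1: edges from {n32} -> (n10, hops=1), (n5, hops=1).
Iteration 2: no outgoing edges from {n10,n5}; recursion stops.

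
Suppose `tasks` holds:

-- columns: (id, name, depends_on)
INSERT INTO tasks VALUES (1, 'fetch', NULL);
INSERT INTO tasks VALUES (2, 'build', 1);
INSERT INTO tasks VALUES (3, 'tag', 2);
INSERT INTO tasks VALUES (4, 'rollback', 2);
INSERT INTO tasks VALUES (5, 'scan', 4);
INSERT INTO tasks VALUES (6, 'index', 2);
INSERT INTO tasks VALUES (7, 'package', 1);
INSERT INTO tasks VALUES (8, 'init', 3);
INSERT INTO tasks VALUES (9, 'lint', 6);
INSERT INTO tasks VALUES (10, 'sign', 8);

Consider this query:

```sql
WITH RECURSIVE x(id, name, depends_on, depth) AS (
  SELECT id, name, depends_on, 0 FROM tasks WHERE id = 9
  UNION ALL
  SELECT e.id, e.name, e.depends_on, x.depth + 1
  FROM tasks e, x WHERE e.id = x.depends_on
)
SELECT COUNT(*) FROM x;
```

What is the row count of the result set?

4

Base: id=9 (lint), depends_on=6, depth 0.
Iteration 1: join on id=6 -> index (id 6, depends_on=2, depth 1).
Iteration 2: join on id=2 -> build (id 2, depends_on=1, depth 2).
Iteration 3: join on id=1 -> fetch (id 1, depends_on=NULL, depth 3).
Iteration 4: depends_on is NULL; no match; recursion stops.
Total rows emitted: 4.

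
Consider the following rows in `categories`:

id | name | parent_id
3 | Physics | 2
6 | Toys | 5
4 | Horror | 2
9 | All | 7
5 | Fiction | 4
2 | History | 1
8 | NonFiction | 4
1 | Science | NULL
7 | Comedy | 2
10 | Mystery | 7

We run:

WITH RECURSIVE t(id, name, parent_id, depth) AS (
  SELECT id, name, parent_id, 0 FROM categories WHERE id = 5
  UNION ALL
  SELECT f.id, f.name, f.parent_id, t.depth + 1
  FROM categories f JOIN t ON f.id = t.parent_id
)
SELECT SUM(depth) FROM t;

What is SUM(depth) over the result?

6

Base: id=5 (Fiction), parent_id=4, depth 0.
Iteration 1: join on id=4 -> Horror (id 4, parent_id=2, depth 1).
Iteration 2: join on id=2 -> History (id 2, parent_id=1, depth 2).
Iteration 3: join on id=1 -> Science (id 1, parent_id=NULL, depth 3).
Iteration 4: parent_id is NULL; no match; recursion stops.
SUM(depth) = 0 + 1 + 2 + 3 = 6.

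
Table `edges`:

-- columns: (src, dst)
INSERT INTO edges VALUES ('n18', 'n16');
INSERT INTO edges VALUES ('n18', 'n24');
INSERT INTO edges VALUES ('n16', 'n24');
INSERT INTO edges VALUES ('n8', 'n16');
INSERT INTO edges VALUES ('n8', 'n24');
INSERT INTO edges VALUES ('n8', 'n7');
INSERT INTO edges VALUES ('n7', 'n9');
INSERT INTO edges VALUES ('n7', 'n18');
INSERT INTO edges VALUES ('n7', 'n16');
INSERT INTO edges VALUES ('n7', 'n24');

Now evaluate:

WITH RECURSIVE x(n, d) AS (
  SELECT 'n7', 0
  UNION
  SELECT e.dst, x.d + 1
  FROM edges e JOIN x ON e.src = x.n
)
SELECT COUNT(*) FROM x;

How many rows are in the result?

8

Base: (n7, d=0).
Iteration 1: edges from {n7} -> (n16, d=1), (n18, d=1), (n24, d=1), (n9, d=1).
Iteration 2: edges from {n16,n18,n24,n9} -> (n16, d=2), (n24, d=2). [UNION drops 1 duplicate row(s)]
Iteration 3: edges from {n16,n24} -> (n24, d=3).
Iteration 4: no outgoing edges from {n24}; recursion stops.
Total rows emitted: 8.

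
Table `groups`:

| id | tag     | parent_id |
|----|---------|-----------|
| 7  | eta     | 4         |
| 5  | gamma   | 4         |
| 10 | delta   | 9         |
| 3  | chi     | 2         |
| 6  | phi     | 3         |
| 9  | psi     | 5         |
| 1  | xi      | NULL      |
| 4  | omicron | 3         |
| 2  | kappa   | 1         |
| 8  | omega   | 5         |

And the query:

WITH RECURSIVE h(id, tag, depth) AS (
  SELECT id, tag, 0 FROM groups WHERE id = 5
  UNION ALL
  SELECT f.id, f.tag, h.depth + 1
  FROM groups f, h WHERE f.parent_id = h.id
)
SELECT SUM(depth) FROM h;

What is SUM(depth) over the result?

4

Base: id=5 (gamma) at depth 0.
Iteration 1: rows with parent_id in {5} -> omega (id 8, depth 1), psi (id 9, depth 1).
Iteration 2: rows with parent_id in {8,9} -> delta (id 10, depth 2).
Iteration 3: no rows with parent_id in {10}; recursion stops.
SUM(depth) = 0 + 1 + 1 + 2 = 4.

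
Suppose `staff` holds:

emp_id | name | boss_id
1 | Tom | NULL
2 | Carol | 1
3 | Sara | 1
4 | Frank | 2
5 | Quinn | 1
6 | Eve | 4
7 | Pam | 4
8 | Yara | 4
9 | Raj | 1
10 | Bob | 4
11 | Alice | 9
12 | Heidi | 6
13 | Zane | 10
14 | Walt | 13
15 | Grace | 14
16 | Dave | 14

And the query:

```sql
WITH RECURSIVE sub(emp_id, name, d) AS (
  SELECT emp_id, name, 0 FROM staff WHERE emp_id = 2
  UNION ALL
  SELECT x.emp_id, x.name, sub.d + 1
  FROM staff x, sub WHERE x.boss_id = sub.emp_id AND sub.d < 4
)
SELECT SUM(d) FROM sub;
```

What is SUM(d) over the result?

Base: emp_id=2 (Carol) at d 0.
Iteration 1: rows with boss_id in {2} -> Frank (id 4, d 1).
Iteration 2: rows with boss_id in {4} -> Eve (id 6, d 2), Pam (id 7, d 2), Yara (id 8, d 2), Bob (id 10, d 2).
Iteration 3: rows with boss_id in {6,7,8,10} -> Heidi (id 12, d 3), Zane (id 13, d 3).
Iteration 4: rows with boss_id in {12,13} -> Walt (id 14, d 4).
Iteration 5: d < 4 fails for all current rows; recursion stops.
SUM(d) = 0 + 1 + 2 + 2 + 2 + 2 + 3 + 3 + 4 = 19.

19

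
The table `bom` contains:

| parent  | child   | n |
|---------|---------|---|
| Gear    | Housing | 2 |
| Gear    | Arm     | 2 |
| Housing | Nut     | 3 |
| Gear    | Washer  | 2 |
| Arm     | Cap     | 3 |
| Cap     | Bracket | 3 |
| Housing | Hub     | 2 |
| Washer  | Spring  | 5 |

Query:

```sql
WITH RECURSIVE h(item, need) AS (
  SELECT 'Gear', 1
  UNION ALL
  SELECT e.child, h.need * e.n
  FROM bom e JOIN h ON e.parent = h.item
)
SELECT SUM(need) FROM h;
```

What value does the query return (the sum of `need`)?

Base: (Gear, need=1).
Iteration 1: components of {Gear} -> Arm = 1*2 = 2, Housing = 1*2 = 2, Washer = 1*2 = 2.
Iteration 2: components of {Arm,Housing,Washer} -> Cap = 2*3 = 6, Hub = 2*2 = 4, Nut = 2*3 = 6, Spring = 2*5 = 10.
Iteration 3: components of {Cap,Hub,Nut,Spring} -> Bracket = 6*3 = 18.
Iteration 4: no further components; recursion stops.
SUM(need) = 1 + 2 + 2 + 2 + 6 + 4 + 6 + 10 + 18 = 51.

51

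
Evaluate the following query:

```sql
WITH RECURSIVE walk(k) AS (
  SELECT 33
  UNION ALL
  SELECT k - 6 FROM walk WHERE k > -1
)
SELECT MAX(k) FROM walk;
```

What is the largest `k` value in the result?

33

Base: k=33.
Iteration 1: 33 > -1 holds -> k = 33 - 6 = 27.
Iteration 2: 27 > -1 holds -> k = 27 - 6 = 21.
Iteration 3: 21 > -1 holds -> k = 21 - 6 = 15.
Iteration 4: 15 > -1 holds -> k = 15 - 6 = 9.
Iteration 5: 9 > -1 holds -> k = 9 - 6 = 3.
Iteration 6: 3 > -1 holds -> k = 3 - 6 = -3.
Iteration 7: -3 > -1 fails; recursion stops.
k values: 33, 27, 21, 15, 9, 3, -3; the maximum is 33.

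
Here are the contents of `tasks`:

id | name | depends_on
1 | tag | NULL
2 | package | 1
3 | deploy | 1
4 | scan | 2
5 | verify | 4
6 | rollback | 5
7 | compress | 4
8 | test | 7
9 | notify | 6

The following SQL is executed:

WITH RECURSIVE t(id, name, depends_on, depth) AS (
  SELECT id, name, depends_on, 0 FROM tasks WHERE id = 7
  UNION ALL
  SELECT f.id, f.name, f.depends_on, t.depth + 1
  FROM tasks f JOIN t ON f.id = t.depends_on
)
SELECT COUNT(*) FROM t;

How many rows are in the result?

4

Base: id=7 (compress), depends_on=4, depth 0.
Iteration 1: join on id=4 -> scan (id 4, depends_on=2, depth 1).
Iteration 2: join on id=2 -> package (id 2, depends_on=1, depth 2).
Iteration 3: join on id=1 -> tag (id 1, depends_on=NULL, depth 3).
Iteration 4: depends_on is NULL; no match; recursion stops.
Total rows emitted: 4.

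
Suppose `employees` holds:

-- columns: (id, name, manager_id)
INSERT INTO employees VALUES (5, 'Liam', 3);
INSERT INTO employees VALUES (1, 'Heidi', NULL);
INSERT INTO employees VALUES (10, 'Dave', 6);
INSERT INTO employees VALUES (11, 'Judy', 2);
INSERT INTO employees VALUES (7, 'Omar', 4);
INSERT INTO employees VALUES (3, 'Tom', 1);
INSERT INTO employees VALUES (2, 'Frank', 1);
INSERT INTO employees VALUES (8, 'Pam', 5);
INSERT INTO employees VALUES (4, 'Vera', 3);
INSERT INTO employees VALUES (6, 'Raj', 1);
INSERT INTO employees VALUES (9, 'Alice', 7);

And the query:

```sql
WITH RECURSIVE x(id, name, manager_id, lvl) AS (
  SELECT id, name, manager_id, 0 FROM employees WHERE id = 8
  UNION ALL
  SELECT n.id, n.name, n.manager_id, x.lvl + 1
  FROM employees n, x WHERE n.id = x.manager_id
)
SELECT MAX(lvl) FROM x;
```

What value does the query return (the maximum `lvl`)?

3

Base: id=8 (Pam), manager_id=5, lvl 0.
Iteration 1: join on id=5 -> Liam (id 5, manager_id=3, lvl 1).
Iteration 2: join on id=3 -> Tom (id 3, manager_id=1, lvl 2).
Iteration 3: join on id=1 -> Heidi (id 1, manager_id=NULL, lvl 3).
Iteration 4: manager_id is NULL; no match; recursion stops.
lvl values: 0, 1, 2, 3; the maximum is 3.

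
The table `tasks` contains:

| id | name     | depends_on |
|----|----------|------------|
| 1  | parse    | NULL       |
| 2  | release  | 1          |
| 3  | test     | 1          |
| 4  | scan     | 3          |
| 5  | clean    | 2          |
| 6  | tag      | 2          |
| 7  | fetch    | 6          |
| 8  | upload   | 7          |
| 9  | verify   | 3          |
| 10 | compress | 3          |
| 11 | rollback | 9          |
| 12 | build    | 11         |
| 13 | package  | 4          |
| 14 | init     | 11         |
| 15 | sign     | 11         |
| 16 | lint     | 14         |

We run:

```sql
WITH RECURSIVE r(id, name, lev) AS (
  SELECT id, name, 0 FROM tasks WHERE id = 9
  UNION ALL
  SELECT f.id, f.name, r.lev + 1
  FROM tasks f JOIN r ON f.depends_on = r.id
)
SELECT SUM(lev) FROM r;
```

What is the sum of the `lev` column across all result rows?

10

Base: id=9 (verify) at lev 0.
Iteration 1: rows with depends_on in {9} -> rollback (id 11, lev 1).
Iteration 2: rows with depends_on in {11} -> build (id 12, lev 2), init (id 14, lev 2), sign (id 15, lev 2).
Iteration 3: rows with depends_on in {12,14,15} -> lint (id 16, lev 3).
Iteration 4: no rows with depends_on in {16}; recursion stops.
SUM(lev) = 0 + 1 + 2 + 2 + 2 + 3 = 10.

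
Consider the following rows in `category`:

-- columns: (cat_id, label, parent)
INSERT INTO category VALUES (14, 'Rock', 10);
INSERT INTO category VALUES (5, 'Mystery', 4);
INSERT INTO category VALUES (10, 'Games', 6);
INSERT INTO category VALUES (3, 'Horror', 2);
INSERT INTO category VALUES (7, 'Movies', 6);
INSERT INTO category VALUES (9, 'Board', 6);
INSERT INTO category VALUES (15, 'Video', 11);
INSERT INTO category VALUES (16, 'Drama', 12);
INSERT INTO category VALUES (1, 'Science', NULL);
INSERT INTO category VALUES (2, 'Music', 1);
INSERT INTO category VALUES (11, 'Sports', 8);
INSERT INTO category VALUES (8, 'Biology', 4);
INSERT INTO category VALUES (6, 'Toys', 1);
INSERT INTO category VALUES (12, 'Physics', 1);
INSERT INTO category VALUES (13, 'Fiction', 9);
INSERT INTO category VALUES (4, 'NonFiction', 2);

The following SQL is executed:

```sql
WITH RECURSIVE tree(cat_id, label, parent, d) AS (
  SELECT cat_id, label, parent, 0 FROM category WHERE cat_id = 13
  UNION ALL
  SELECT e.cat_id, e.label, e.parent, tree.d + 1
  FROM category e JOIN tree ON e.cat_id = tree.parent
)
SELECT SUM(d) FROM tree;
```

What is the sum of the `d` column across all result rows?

6

Base: cat_id=13 (Fiction), parent=9, d 0.
Iteration 1: join on cat_id=9 -> Board (id 9, parent=6, d 1).
Iteration 2: join on cat_id=6 -> Toys (id 6, parent=1, d 2).
Iteration 3: join on cat_id=1 -> Science (id 1, parent=NULL, d 3).
Iteration 4: parent is NULL; no match; recursion stops.
SUM(d) = 0 + 1 + 2 + 3 = 6.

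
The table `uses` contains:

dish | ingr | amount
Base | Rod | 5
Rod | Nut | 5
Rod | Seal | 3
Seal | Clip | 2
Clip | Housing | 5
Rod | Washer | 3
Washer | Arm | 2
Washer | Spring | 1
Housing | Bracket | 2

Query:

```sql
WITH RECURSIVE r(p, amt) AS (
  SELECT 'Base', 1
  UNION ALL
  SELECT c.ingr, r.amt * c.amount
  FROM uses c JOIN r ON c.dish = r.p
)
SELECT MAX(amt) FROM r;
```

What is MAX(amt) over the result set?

Base: (Base, amt=1).
Iteration 1: components of {Base} -> Rod = 1*5 = 5.
Iteration 2: components of {Rod} -> Nut = 5*5 = 25, Seal = 5*3 = 15, Washer = 5*3 = 15.
Iteration 3: components of {Nut,Seal,Washer} -> Arm = 15*2 = 30, Clip = 15*2 = 30, Spring = 15*1 = 15.
Iteration 4: components of {Arm,Clip,Spring} -> Housing = 30*5 = 150.
Iteration 5: components of {Housing} -> Bracket = 150*2 = 300.
Iteration 6: no further components; recursion stops.
amt values: 1, 5, 25, 15, 15, 30, 30, 15, 150, 300; the maximum is 300.

300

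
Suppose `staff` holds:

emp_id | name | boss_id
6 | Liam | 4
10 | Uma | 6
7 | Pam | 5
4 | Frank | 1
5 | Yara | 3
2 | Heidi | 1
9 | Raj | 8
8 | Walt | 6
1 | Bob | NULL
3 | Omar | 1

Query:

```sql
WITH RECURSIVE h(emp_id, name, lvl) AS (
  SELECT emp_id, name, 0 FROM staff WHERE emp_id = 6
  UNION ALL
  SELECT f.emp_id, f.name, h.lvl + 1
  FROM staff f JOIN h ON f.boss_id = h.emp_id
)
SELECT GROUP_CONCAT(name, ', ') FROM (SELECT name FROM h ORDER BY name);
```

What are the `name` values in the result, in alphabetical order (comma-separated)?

Base: emp_id=6 (Liam) at lvl 0.
Iteration 1: rows with boss_id in {6} -> Walt (id 8, lvl 1), Uma (id 10, lvl 1).
Iteration 2: rows with boss_id in {8,10} -> Raj (id 9, lvl 2).
Iteration 3: no rows with boss_id in {9}; recursion stops.

Liam, Raj, Uma, Walt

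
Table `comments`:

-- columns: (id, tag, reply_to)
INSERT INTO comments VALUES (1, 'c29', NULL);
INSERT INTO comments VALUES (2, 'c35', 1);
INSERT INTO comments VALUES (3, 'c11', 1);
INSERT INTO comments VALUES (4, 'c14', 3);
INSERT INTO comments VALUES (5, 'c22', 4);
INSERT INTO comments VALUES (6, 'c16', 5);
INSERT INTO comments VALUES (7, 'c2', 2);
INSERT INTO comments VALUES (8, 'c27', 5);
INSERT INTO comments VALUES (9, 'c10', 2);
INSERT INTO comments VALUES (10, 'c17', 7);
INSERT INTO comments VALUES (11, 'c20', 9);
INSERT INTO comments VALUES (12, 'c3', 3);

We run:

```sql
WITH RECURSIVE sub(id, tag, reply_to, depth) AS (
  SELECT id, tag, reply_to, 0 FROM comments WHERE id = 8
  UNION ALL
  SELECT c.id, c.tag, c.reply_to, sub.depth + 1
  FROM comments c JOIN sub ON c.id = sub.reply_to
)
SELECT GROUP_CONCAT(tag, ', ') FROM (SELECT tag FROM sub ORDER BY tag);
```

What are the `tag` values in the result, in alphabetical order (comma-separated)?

Base: id=8 (c27), reply_to=5, depth 0.
Iteration 1: join on id=5 -> c22 (id 5, reply_to=4, depth 1).
Iteration 2: join on id=4 -> c14 (id 4, reply_to=3, depth 2).
Iteration 3: join on id=3 -> c11 (id 3, reply_to=1, depth 3).
Iteration 4: join on id=1 -> c29 (id 1, reply_to=NULL, depth 4).
Iteration 5: reply_to is NULL; no match; recursion stops.

c11, c14, c22, c27, c29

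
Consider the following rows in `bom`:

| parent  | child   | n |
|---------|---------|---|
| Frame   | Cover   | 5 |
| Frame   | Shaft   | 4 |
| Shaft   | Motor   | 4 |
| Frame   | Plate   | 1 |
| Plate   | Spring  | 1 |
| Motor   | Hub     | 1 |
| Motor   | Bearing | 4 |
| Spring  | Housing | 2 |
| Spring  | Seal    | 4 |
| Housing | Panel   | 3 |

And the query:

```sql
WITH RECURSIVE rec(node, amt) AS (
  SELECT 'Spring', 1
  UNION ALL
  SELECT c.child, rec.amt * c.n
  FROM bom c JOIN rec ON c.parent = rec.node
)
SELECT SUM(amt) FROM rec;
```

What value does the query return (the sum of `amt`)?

Base: (Spring, amt=1).
Iteration 1: components of {Spring} -> Housing = 1*2 = 2, Seal = 1*4 = 4.
Iteration 2: components of {Housing,Seal} -> Panel = 2*3 = 6.
Iteration 3: no further components; recursion stops.
SUM(amt) = 1 + 2 + 4 + 6 = 13.

13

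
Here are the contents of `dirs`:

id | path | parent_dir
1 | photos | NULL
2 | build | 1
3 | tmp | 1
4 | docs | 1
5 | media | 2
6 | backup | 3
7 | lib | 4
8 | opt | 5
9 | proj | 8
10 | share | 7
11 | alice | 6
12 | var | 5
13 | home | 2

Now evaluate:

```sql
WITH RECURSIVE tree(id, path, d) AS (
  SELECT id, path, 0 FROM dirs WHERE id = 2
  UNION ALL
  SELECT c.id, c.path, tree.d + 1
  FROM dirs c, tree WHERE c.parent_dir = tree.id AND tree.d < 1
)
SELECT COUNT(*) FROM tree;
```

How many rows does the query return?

Base: id=2 (build) at d 0.
Iteration 1: rows with parent_dir in {2} -> media (id 5, d 1), home (id 13, d 1).
Iteration 2: d < 1 fails for all current rows; recursion stops.
Total rows emitted: 3.

3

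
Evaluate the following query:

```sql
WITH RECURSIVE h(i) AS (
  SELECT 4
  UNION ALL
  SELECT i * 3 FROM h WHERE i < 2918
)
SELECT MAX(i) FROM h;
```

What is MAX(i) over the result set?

8748

Base: i=4.
Iteration 1: 4 < 2918 holds -> i = 4 * 3 = 12.
Iteration 2: 12 < 2918 holds -> i = 12 * 3 = 36.
Iteration 3: 36 < 2918 holds -> i = 36 * 3 = 108.
Iteration 4: 108 < 2918 holds -> i = 108 * 3 = 324.
Iteration 5: 324 < 2918 holds -> i = 324 * 3 = 972.
Iteration 6: 972 < 2918 holds -> i = 972 * 3 = 2916.
Iteration 7: 2916 < 2918 holds -> i = 2916 * 3 = 8748.
Iteration 8: 8748 < 2918 fails; recursion stops.
i values: 4, 12, 36, 108, 324, 972, 2916, 8748; the maximum is 8748.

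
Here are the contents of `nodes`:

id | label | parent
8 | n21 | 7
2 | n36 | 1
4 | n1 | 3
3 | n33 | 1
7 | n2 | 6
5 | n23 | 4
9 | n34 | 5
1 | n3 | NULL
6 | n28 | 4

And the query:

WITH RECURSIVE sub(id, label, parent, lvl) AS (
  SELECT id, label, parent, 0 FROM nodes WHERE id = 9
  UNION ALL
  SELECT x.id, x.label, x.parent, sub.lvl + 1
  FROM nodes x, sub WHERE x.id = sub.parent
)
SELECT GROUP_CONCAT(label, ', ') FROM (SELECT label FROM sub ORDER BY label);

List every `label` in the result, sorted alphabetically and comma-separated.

Base: id=9 (n34), parent=5, lvl 0.
Iteration 1: join on id=5 -> n23 (id 5, parent=4, lvl 1).
Iteration 2: join on id=4 -> n1 (id 4, parent=3, lvl 2).
Iteration 3: join on id=3 -> n33 (id 3, parent=1, lvl 3).
Iteration 4: join on id=1 -> n3 (id 1, parent=NULL, lvl 4).
Iteration 5: parent is NULL; no match; recursion stops.

n1, n23, n3, n33, n34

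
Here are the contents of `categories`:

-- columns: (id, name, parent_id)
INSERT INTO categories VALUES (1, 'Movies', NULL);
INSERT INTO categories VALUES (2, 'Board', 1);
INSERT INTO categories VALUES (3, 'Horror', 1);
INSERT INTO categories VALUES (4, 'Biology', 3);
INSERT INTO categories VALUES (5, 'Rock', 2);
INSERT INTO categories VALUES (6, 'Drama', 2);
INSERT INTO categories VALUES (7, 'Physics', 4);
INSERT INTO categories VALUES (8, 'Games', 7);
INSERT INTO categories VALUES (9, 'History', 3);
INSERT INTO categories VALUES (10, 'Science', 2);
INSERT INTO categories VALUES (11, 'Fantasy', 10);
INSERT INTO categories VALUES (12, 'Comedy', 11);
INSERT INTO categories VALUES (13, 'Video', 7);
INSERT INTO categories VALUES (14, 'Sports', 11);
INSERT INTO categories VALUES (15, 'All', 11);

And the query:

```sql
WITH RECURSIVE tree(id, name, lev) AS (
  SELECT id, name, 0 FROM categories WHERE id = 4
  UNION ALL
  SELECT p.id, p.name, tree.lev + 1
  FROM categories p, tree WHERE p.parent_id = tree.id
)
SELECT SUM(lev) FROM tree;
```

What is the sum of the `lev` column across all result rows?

Base: id=4 (Biology) at lev 0.
Iteration 1: rows with parent_id in {4} -> Physics (id 7, lev 1).
Iteration 2: rows with parent_id in {7} -> Games (id 8, lev 2), Video (id 13, lev 2).
Iteration 3: no rows with parent_id in {8,13}; recursion stops.
SUM(lev) = 0 + 1 + 2 + 2 = 5.

5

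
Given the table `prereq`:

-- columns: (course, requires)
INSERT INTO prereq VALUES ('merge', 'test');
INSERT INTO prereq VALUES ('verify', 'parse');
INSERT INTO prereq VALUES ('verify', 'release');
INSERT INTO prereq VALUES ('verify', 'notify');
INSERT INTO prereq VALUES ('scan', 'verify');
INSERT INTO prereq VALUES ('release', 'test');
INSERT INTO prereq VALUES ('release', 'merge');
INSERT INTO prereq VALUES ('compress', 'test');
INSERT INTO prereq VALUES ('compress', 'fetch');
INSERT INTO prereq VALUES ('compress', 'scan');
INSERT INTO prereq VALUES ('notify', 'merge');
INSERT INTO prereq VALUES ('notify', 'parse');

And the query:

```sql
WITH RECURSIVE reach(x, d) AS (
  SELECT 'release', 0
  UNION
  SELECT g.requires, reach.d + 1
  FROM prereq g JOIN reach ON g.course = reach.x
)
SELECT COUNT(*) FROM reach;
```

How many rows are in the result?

4

Base: (release, d=0).
Iteration 1: edges from {release} -> (merge, d=1), (test, d=1).
Iteration 2: edges from {merge,test} -> (test, d=2).
Iteration 3: no outgoing edges from {test}; recursion stops.
Total rows emitted: 4.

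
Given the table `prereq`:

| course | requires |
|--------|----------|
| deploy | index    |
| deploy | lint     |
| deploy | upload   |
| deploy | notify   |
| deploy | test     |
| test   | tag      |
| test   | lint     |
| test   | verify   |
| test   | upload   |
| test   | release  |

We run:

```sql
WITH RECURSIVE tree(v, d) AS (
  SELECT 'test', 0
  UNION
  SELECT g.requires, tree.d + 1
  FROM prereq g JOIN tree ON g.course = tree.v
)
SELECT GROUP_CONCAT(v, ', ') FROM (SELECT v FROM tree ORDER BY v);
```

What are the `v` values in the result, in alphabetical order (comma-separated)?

Base: (test, d=0).
Iteration 1: edges from {test} -> (lint, d=1), (release, d=1), (tag, d=1), (upload, d=1), (verify, d=1).
Iteration 2: no outgoing edges from {lint,release,tag,upload,verify}; recursion stops.

lint, release, tag, test, upload, verify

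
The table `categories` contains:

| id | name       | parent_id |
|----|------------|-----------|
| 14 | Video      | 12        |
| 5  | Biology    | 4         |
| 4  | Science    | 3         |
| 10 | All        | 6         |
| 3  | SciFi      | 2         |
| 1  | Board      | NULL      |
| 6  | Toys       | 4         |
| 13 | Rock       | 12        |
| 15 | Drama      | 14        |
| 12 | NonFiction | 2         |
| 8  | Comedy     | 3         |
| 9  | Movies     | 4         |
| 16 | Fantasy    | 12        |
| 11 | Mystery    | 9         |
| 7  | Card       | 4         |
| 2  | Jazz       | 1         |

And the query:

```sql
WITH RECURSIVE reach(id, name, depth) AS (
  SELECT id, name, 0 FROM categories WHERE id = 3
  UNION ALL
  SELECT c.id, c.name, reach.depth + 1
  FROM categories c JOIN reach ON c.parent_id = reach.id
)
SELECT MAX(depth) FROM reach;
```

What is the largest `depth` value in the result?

3

Base: id=3 (SciFi) at depth 0.
Iteration 1: rows with parent_id in {3} -> Science (id 4, depth 1), Comedy (id 8, depth 1).
Iteration 2: rows with parent_id in {4,8} -> Biology (id 5, depth 2), Toys (id 6, depth 2), Card (id 7, depth 2), Movies (id 9, depth 2).
Iteration 3: rows with parent_id in {5,6,7,9} -> All (id 10, depth 3), Mystery (id 11, depth 3).
Iteration 4: no rows with parent_id in {10,11}; recursion stops.
depth values: 0, 1, 1, 2, 2, 2, 2, 3, 3; the maximum is 3.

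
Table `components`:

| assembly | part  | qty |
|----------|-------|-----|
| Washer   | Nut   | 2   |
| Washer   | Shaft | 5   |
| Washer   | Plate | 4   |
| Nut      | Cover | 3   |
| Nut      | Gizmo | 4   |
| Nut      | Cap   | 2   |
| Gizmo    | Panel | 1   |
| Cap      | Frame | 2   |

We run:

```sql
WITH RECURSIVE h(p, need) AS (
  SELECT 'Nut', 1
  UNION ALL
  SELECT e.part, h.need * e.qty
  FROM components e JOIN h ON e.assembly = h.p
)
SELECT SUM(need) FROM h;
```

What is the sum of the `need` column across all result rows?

Base: (Nut, need=1).
Iteration 1: components of {Nut} -> Cap = 1*2 = 2, Cover = 1*3 = 3, Gizmo = 1*4 = 4.
Iteration 2: components of {Cap,Cover,Gizmo} -> Frame = 2*2 = 4, Panel = 4*1 = 4.
Iteration 3: no further components; recursion stops.
SUM(need) = 1 + 3 + 4 + 2 + 4 + 4 = 18.

18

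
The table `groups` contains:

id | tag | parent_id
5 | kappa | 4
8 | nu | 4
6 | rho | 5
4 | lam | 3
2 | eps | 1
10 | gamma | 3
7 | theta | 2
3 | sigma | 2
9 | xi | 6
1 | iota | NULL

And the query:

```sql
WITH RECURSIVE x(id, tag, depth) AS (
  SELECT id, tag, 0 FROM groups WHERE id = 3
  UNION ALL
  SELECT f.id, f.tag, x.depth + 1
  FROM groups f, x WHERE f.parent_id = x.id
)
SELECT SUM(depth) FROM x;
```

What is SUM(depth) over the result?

Base: id=3 (sigma) at depth 0.
Iteration 1: rows with parent_id in {3} -> lam (id 4, depth 1), gamma (id 10, depth 1).
Iteration 2: rows with parent_id in {4,10} -> kappa (id 5, depth 2), nu (id 8, depth 2).
Iteration 3: rows with parent_id in {5,8} -> rho (id 6, depth 3).
Iteration 4: rows with parent_id in {6} -> xi (id 9, depth 4).
Iteration 5: no rows with parent_id in {9}; recursion stops.
SUM(depth) = 0 + 1 + 1 + 2 + 2 + 3 + 4 = 13.

13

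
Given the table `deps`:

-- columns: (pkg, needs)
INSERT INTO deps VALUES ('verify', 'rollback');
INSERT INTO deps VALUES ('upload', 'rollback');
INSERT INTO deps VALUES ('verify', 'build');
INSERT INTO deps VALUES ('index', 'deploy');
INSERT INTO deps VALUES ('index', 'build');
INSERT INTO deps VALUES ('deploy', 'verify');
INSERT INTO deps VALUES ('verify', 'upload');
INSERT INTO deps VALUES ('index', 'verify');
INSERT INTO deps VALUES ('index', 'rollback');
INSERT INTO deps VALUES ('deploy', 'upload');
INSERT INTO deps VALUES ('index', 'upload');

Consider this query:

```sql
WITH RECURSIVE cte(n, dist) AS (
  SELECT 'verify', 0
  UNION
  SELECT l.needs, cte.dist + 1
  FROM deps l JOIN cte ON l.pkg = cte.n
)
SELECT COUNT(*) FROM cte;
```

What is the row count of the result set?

Base: (verify, dist=0).
Iteration 1: edges from {verify} -> (build, dist=1), (rollback, dist=1), (upload, dist=1).
Iteration 2: edges from {build,rollback,upload} -> (rollback, dist=2).
Iteration 3: no outgoing edges from {rollback}; recursion stops.
Total rows emitted: 5.

5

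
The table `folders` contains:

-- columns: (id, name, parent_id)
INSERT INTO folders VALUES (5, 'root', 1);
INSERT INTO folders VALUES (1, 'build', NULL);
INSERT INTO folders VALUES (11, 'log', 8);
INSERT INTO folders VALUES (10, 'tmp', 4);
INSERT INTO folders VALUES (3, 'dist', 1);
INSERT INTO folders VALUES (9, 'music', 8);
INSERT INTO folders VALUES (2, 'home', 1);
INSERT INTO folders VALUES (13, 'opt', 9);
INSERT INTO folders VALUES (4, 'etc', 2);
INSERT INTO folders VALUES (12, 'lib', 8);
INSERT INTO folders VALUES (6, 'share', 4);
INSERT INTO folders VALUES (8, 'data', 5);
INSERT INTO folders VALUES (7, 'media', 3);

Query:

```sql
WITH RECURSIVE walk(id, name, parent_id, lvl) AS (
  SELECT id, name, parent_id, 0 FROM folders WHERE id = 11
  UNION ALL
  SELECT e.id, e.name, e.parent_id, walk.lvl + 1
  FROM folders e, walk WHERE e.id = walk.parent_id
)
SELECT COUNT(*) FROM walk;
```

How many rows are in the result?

Base: id=11 (log), parent_id=8, lvl 0.
Iteration 1: join on id=8 -> data (id 8, parent_id=5, lvl 1).
Iteration 2: join on id=5 -> root (id 5, parent_id=1, lvl 2).
Iteration 3: join on id=1 -> build (id 1, parent_id=NULL, lvl 3).
Iteration 4: parent_id is NULL; no match; recursion stops.
Total rows emitted: 4.

4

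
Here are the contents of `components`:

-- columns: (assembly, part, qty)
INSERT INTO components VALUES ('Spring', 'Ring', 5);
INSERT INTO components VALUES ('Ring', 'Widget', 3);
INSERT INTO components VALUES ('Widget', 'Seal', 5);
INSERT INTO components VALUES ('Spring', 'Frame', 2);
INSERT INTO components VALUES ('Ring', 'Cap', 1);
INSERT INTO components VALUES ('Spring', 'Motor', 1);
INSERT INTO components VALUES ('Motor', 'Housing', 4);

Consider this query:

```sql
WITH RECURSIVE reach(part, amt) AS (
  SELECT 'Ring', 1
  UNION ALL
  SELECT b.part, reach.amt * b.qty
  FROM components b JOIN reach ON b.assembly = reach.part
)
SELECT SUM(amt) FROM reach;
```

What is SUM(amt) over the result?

Base: (Ring, amt=1).
Iteration 1: components of {Ring} -> Cap = 1*1 = 1, Widget = 1*3 = 3.
Iteration 2: components of {Cap,Widget} -> Seal = 3*5 = 15.
Iteration 3: no further components; recursion stops.
SUM(amt) = 1 + 3 + 1 + 15 = 20.

20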